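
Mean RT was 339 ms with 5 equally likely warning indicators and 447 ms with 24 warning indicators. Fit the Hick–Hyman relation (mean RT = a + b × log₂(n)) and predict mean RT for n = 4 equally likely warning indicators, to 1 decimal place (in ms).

323.6 ms

Solve the two-equation system in a and b:
  b = (447 − 339) / (log₂ 24 − log₂ 5) = 108 / (4.5850 − 2.3219) = 47.724 ms/bit
  a = 339 − 47.724 × 2.3219 = 228.189 ms
Then RT(4) = 228.189 + 47.724 × log₂ 4 = 228.189 + 47.724 × 2 ≈ 323.636 ms.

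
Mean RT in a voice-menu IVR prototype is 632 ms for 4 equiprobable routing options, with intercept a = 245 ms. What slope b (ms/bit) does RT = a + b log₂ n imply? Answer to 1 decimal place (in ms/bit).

b = (632 − 245) / log₂(4) = 387 / 2 = 193.500 ms/bit.

193.5 ms/bit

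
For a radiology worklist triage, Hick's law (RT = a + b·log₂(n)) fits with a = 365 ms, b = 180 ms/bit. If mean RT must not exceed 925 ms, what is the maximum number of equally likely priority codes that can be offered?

Set 365 + 180·log₂ n ≤ 925 → log₂ n ≤ (925 − 365)/180 = 3.1111.
So n ≤ 2^3.1111 = 8.640; the largest integer n is 8.

8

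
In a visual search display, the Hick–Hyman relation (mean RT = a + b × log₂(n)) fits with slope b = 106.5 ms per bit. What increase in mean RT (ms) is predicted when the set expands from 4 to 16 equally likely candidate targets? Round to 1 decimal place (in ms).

ΔRT = (a + b log₂ n₂) − (a + b log₂ n₁) = b·(log₂ n₂ − log₂ n₁).
log₂(16) − log₂(4) = log₂(16/4) = log₂(4) = 2.
ΔRT = 106.5 × 2.0000 = 213.000 ms.

213.0 ms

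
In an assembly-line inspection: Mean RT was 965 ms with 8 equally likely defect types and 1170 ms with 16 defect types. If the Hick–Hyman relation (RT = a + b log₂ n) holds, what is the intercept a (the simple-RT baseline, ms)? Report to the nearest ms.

350 ms

b = (RT₂ − RT₁)/(log₂ n₂ − log₂ n₁) = (1170 − 965)/(4 − 3) = 205 ms/bit.
Intercept: a = 965 − 205·log₂(8) = 350.000 ms.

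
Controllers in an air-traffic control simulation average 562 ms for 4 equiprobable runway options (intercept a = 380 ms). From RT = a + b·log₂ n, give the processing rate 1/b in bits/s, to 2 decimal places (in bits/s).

b = (562 − 380)/log₂ 4 = 182/2 = 91.000 ms per bit = 0.09100 s/bit; the reciprocal is 10.989 bits/s.

10.99 bits/s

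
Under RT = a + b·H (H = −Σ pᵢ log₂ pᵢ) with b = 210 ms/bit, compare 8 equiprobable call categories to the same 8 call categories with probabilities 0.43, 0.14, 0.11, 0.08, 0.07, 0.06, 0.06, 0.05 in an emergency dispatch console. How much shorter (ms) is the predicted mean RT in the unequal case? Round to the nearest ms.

98 ms

The RT saving is b·ΔH. Equiprobable H₀ = log₂(8) = 3.0000 bits; with the given probabilities H = 2.5342 bits.
b·(H₀ − H) = 210 × (3.0000 − 2.5342) = 97.82 ms.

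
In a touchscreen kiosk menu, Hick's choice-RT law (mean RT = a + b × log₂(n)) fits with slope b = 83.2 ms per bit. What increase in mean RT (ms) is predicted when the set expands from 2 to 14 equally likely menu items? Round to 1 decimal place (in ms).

233.6 ms

The intercept a cancels: ΔRT = b·(log₂ n₂ − log₂ n₁) = b·log₂(n₂/n₁).
log₂(14) − log₂(2) = 3.8074 − 1 = 2.8074.
ΔRT = 83.2 × 2.8074 = 233.572 ms.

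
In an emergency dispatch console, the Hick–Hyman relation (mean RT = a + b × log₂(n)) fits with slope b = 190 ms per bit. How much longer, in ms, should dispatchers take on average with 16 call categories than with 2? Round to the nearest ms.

570 ms

ΔRT = (a + b log₂ n₂) − (a + b log₂ n₁) = b·(log₂ n₂ − log₂ n₁).
log₂(16) − log₂(2) = log₂(16/2) = log₂(8) = 3.
ΔRT = 190 × 3.0000 = 570.000 ms.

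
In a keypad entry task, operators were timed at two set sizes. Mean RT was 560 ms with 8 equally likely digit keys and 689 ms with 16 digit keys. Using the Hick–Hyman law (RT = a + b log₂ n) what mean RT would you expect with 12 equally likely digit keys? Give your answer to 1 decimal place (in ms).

Fit slope and intercept:
  b = (689 − 560) / (log₂ 16 − log₂ 8) = 129 / (4 − 3) = 129.000 ms/bit
  a = 560 − 129.000 × 3 = 173.000 ms
Then RT(12) = 173.000 + 129.000 × log₂ 12 = 173.000 + 129.000 × 3.5850 ≈ 635.460 ms.

635.5 ms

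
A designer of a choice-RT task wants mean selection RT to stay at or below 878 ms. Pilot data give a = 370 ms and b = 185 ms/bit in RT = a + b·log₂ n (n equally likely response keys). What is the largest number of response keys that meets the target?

6

Set 370 + 185·log₂ n ≤ 878 → log₂ n ≤ (878 − 370)/185 = 2.7459.
So n ≤ 2^2.7459 = 6.708; the largest integer n is 6.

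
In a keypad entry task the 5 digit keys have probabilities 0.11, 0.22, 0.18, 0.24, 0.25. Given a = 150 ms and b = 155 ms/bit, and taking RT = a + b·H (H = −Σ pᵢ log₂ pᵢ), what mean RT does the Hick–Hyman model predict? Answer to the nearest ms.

H = 0.11·log₂(1/0.11) + 0.22·log₂(1/0.22) + 0.18·log₂(1/0.18) + 0.24·log₂(1/0.24) + 0.25·log₂(1/0.25) = 2.2703 bits.
RT = 150 + 155 × 2.2703 = 501.90 ms.

502 ms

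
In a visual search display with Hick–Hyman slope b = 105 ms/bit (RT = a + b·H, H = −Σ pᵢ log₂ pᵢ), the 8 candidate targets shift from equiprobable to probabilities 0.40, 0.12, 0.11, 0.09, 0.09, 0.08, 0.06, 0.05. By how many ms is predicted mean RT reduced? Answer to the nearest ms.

40 ms

The RT saving is b·ΔH. Equiprobable H₀ = log₂(8) = 3.0000 bits; with the given probabilities H = 2.6226 bits.
b·(H₀ − H) = 105 × (3.0000 − 2.6226) = 39.63 ms.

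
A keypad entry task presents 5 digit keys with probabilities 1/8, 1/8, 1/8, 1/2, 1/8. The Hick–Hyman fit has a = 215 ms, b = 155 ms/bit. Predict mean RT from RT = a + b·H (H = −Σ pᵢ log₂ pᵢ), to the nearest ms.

Each term −pᵢ log₂ pᵢ: 0.125·3 + 0.125·3 + 0.125·3 + 0.5·1 + 0.125·3; summed, H = 2.000 bits.
Mean RT = a + bH = 215 + 155·2.000 = 525.00 ms.

525 ms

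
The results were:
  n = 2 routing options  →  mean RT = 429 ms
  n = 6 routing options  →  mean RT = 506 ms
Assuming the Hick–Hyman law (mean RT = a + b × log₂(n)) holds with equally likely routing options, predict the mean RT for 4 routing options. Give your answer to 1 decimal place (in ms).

477.6 ms

With log₂ n on the abscissa the relation is linear; from the two conditions:
  b = (506 − 429) / (log₂ 6 − log₂ 2) = 77 / (2.5850 − 1) = 48.582 ms/bit
  a = 429 − 48.582 × 1 = 380.418 ms
Then RT(4) = 380.418 + 48.582 × log₂ 4 = 380.418 + 48.582 × 2 ≈ 477.582 ms.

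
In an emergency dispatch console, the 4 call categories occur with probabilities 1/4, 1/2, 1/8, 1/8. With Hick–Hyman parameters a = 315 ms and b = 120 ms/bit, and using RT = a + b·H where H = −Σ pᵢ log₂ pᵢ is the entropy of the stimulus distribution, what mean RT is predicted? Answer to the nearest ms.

525 ms

H = −Σ pᵢ log₂ pᵢ = 0.25·2 + 0.5·1 + 0.125·3 + 0.125·3 = 1.750 bits.
RT = 315 + 120 × 1.750 = 525.00 ms.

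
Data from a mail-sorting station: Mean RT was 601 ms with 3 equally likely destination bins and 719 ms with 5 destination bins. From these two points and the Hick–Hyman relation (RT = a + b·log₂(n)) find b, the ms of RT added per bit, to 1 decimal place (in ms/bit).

The slope on a log₂ axis is (719 − 601) / (2.3219 − 1.5850) = 160.116 ms/bit.

160.1 ms/bit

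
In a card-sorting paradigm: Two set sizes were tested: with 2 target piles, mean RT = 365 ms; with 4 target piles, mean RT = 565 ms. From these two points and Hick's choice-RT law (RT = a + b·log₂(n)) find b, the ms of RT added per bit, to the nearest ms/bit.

Slope: b = (565 − 365) / (log₂ 4 − log₂ 2) = 200/1.0000 = 200 ms/bit.

200 ms/bit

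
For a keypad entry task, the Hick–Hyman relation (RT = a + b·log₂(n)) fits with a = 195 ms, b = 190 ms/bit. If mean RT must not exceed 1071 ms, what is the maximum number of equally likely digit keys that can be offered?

24

Information budget: (1071 − 195)/190 = 4.6105 bits, so n ≤ 2^4.6105 = 24.429 → at most 24.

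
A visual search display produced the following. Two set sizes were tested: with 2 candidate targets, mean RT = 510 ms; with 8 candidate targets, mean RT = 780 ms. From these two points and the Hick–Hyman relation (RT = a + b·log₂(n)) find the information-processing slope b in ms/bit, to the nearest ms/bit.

The slope on a log₂ axis is (780 − 510) / (3 − 1) = 135 ms/bit.

135 ms/bit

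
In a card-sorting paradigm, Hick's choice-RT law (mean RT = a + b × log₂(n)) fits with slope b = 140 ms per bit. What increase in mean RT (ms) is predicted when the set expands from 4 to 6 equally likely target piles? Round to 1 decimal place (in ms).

81.9 ms

ΔRT = (a + b log₂ n₂) − (a + b log₂ n₁) = b·(log₂ n₂ − log₂ n₁).
log₂(6) − log₂(4) = 2.5850 − 2 = 0.5850.
ΔRT = 140 × 0.5850 = 81.895 ms.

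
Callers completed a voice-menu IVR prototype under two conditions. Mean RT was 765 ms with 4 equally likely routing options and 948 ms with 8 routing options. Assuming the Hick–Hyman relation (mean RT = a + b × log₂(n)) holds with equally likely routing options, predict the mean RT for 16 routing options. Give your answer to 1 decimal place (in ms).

With log₂ n on the abscissa the relation is linear; from the two conditions:
  b = (948 − 765) / (log₂ 8 − log₂ 4) = 183 / (3 − 2) = 183.000 ms/bit
  a = 765 − 183.000 × 2 = 399.000 ms
Then RT(16) = 399.000 + 183.000 × log₂ 16 = 399.000 + 183.000 × 4 ≈ 1131.000 ms.

1131.0 ms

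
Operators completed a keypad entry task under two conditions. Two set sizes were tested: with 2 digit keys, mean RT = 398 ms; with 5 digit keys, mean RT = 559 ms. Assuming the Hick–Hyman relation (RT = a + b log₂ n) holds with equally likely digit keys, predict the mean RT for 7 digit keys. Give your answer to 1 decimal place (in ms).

Solve the two-equation system in a and b:
  b = (559 − 398) / (log₂ 5 − log₂ 2) = 161 / (2.3219 − 1) = 121.792 ms/bit
  a = 398 − 121.792 × 1 = 276.208 ms
Then RT(7) = 276.208 + 121.792 × log₂ 7 = 276.208 + 121.792 × 2.8074 ≈ 618.121 ms.

618.1 ms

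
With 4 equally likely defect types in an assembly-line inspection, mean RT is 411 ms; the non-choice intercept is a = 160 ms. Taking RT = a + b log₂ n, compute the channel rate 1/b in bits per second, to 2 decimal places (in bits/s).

Choice component = 411 − 160 = 251 ms over log₂(4) = 2 bits.
b = 251 / 2 = 125.500 ms/bit, so 1/b = 7.968 bits/s.

7.97 bits/s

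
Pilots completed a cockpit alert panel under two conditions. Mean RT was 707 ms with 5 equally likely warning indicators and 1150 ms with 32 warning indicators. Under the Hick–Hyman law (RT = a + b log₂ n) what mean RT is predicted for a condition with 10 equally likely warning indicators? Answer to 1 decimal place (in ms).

Solve the two-equation system in a and b:
  b = (1150 − 707) / (log₂ 32 − log₂ 5) = 443 / (5 − 2.3219) = 165.418 ms/bit
  a = 707 − 165.418 × 2.3219 = 322.912 ms
Then RT(10) = 322.912 + 165.418 × log₂ 10 = 322.912 + 165.418 × 3.3219 ≈ 872.418 ms.

872.4 ms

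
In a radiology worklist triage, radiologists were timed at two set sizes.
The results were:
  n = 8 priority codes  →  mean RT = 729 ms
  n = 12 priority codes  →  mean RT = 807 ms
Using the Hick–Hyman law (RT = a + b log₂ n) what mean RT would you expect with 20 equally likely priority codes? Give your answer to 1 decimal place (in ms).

905.3 ms

With log₂ n on the abscissa the relation is linear; from the two conditions:
  b = (807 − 729) / (log₂ 12 − log₂ 8) = 78 / (3.5850 − 3) = 133.342 ms/bit
  a = 729 − 133.342 × 3 = 328.974 ms
Then RT(20) = 328.974 + 133.342 × log₂ 20 = 328.974 + 133.342 × 4.3219 ≈ 905.268 ms.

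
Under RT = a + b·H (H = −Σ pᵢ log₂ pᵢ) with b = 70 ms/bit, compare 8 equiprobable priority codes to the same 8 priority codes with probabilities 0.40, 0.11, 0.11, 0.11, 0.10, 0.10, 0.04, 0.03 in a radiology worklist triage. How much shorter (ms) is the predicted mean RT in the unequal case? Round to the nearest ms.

29 ms

Equiprobable entropy H₀ = log₂ 8 = 3.0000 bits.
Skewed entropy H = −Σ pᵢ log₂ pᵢ = 2.5815 bits.
ΔRT = b·(H₀ − H) = 70 × 0.4185 = 29.29 ms.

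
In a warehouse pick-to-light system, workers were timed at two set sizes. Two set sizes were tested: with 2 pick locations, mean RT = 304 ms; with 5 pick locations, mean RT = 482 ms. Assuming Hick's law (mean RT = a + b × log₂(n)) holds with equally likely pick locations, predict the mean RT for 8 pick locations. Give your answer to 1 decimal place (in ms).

573.3 ms

Solve the two-equation system in a and b:
  b = (482 − 304) / (log₂ 5 − log₂ 2) = 178 / (2.3219 − 1) = 134.652 ms/bit
  a = 304 − 134.652 × 1 = 169.348 ms
Then RT(8) = 169.348 + 134.652 × log₂ 8 = 169.348 + 134.652 × 3 ≈ 573.304 ms.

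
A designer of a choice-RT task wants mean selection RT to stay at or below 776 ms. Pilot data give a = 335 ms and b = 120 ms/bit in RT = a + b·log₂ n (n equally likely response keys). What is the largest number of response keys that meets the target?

120·log₂ n ≤ 776 − 335 = 441, giving log₂ n ≤ 3.6750 and n ≤ 12.773. The largest whole number is 12.

12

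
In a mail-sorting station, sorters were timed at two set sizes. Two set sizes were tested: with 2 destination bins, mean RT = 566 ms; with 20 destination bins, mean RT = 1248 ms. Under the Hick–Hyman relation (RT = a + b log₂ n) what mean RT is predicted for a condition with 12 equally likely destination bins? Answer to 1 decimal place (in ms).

Solve the two-equation system in a and b:
  b = (1248 − 566) / (log₂ 20 − log₂ 2) = 682 / (4.3219 − 1) = 205.302 ms/bit
  a = 566 − 205.302 × 1 = 360.698 ms
Then RT(12) = 360.698 + 205.302 × log₂ 12 = 360.698 + 205.302 × 3.5850 ≈ 1096.699 ms.

1096.7 ms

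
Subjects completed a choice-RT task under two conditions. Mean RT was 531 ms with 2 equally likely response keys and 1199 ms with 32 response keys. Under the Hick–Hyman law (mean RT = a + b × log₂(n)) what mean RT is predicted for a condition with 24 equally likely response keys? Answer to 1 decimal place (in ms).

1129.7 ms

RT is linear in log₂ n, so two points fix the line:
  b = (1199 − 531) / (log₂ 32 − log₂ 2) = 668 / (5 − 1) = 167.000 ms/bit
  a = 531 − 167.000 × 1 = 364.000 ms
Then RT(24) = 364.000 + 167.000 × log₂ 24 = 364.000 + 167.000 × 4.5850 ≈ 1129.689 ms.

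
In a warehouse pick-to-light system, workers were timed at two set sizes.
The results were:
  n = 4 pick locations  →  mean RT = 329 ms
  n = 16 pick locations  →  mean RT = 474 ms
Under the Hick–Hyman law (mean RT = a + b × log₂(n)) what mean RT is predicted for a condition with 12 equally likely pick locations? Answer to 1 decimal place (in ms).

443.9 ms

RT is linear in log₂ n, so two points fix the line:
  b = (474 − 329) / (log₂ 16 − log₂ 4) = 145 / (4 − 2) = 72.500 ms/bit
  a = 329 − 72.500 × 2 = 184.000 ms
Then RT(12) = 184.000 + 72.500 × log₂ 12 = 184.000 + 72.500 × 3.5850 ≈ 443.910 ms.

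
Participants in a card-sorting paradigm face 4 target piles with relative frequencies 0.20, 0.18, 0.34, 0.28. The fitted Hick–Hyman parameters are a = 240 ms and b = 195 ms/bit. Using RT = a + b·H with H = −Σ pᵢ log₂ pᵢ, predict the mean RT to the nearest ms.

Entropy contributions −pᵢ log₂ pᵢ: 0.4644, 0.4453, 0.5292, 0.5142; sum H = 1.9531 bits.
RT = a + bH = 240 + 195·1.9531 = 620.85 ms.

621 ms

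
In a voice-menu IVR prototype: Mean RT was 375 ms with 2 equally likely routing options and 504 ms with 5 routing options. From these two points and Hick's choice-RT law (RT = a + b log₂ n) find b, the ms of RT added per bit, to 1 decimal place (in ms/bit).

97.6 ms/bit

b = (RT₂ − RT₁)/(log₂ n₂ − log₂ n₁) = (504 − 375)/(2.3219 − 1) = 97.585 ms/bit.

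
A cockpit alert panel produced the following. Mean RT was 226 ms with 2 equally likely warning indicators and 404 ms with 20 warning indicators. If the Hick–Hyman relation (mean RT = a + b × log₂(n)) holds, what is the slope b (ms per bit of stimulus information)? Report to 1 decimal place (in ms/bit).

53.6 ms/bit

b = (RT₂ − RT₁)/(log₂ n₂ − log₂ n₁) = (404 − 226)/(4.3219 − 1) = 53.583 ms/bit.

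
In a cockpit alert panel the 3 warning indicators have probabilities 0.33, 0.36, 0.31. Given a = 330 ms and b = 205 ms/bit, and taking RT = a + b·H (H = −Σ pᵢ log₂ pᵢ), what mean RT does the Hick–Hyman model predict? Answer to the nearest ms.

654 ms

H = 0.33·log₂(1/0.33) + 0.36·log₂(1/0.36) + 0.31·log₂(1/0.31) = 1.5822 bits.
RT = 330 + 205 × 1.5822 = 654.36 ms.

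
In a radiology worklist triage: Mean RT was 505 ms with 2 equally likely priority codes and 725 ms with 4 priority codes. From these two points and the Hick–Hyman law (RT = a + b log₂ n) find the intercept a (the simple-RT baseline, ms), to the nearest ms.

Slope: b = (725 − 505) / (log₂ 4 − log₂ 2) = 220/1.0000 = 220 ms/bit.
a = RT₁ − b·log₂ n₁ = 505 − 220 × 1 = 285.000 ms.

285 ms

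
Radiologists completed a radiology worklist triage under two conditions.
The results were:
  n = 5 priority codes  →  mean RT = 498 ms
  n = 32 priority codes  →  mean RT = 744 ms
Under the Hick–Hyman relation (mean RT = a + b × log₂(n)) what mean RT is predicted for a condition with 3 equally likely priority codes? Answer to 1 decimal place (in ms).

With log₂ n on the abscissa the relation is linear; from the two conditions:
  b = (744 − 498) / (log₂ 32 − log₂ 5) = 246 / (5 − 2.3219) = 91.857 ms/bit
  a = 498 − 91.857 × 2.3219 = 284.714 ms
Then RT(3) = 284.714 + 91.857 × log₂ 3 = 284.714 + 91.857 × 1.5850 ≈ 430.304 ms.

430.3 ms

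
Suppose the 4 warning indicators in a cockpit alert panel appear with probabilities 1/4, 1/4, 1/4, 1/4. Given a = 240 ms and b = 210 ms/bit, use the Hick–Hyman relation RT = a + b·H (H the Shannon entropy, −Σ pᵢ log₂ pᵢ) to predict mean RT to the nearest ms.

H = −Σ pᵢ log₂ pᵢ = 0.25·2 + 0.25·2 + 0.25·2 + 0.25·2 = 2.000 bits.
RT = 240 + 210 × 2.000 = 660.00 ms.

660 ms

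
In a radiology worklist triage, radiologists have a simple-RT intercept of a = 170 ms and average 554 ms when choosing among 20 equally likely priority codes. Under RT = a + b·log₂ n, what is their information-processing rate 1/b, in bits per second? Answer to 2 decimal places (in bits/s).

11.26 bits/s

b = (554 − 170)/log₂ 20 = 384/4.3219 = 88.849 ms per bit = 0.08885 s/bit; the reciprocal is 11.255 bits/s.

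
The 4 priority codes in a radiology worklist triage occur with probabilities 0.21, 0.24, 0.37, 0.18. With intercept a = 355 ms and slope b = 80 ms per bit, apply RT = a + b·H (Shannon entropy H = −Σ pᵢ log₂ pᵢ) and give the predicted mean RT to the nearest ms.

510 ms

Entropy contributions −pᵢ log₂ pᵢ: 0.4728, 0.4941, 0.5307, 0.4453; sum H = 1.9430 bits.
RT = a + bH = 355 + 80·1.9430 = 510.44 ms.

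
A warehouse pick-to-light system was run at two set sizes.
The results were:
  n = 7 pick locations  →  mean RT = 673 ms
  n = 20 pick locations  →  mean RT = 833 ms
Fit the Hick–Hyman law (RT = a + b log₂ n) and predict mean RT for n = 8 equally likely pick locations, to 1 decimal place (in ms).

Fit slope and intercept:
  b = (833 − 673) / (log₂ 20 − log₂ 7) = 160 / (4.3219 − 2.8074) = 105.640 ms/bit
  a = 673 − 105.640 × 2.8074 = 376.430 ms
Then RT(8) = 376.430 + 105.640 × log₂ 8 = 376.430 + 105.640 × 3 ≈ 693.351 ms.

693.4 ms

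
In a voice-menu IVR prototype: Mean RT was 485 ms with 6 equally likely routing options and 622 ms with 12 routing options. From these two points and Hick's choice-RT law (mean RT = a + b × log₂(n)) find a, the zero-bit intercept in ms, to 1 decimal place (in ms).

130.9 ms

b = (RT₂ − RT₁)/(log₂ n₂ − log₂ n₁) = (622 − 485)/(3.5850 − 2.5850) = 137.000 ms/bit.
a = RT₁ − b·log₂ n₁ = 485 − 137.000 × 2.5850 = 130.860 ms.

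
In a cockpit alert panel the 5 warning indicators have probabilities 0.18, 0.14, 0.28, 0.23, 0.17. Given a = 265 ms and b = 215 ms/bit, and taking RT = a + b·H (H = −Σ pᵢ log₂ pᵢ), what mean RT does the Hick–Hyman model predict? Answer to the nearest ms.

Entropy contributions −pᵢ log₂ pᵢ: 0.4453, 0.3971, 0.5142, 0.4877, 0.4346; sum H = 2.2789 bits.
RT = a + bH = 265 + 215·2.2789 = 754.96 ms.

755 ms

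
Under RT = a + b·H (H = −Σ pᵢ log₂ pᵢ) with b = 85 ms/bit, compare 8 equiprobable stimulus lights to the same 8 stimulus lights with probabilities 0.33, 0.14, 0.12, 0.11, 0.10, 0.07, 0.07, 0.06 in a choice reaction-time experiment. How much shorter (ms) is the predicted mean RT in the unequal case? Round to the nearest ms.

The RT saving is b·ΔH. Equiprobable H₀ = log₂(8) = 3.0000 bits; with the given probabilities H = 2.7551 bits.
b·(H₀ − H) = 85 × (3.0000 − 2.7551) = 20.81 ms.

21 ms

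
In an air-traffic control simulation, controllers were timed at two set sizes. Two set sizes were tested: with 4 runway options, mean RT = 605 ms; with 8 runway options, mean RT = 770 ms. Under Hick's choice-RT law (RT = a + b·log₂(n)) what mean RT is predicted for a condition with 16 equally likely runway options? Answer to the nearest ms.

With log₂ n on the abscissa the relation is linear; from the two conditions:
  b = (770 − 605) / (log₂ 8 − log₂ 4) = 165 / (3 − 2) = 165 ms/bit
  a = 605 − 165 × 2 = 275 ms
Then RT(16) = 275 + 165 × log₂ 16 = 275 + 165 × 4 ≈ 935.000 ms.

935 ms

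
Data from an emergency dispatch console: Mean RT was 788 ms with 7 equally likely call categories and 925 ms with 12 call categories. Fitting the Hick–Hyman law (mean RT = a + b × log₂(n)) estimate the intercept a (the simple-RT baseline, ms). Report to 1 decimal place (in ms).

b = (RT₂ − RT₁)/(log₂ n₂ − log₂ n₁) = (925 − 788)/(3.5850 − 2.8074) = 176.181 ms/bit.
Intercept: a = 788 − 176.181·log₂(7) = 293.396 ms.

293.4 ms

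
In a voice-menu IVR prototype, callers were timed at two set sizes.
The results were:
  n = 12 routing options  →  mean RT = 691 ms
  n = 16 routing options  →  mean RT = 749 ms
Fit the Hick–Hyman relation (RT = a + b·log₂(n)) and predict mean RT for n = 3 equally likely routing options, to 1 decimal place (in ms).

411.5 ms

RT is linear in log₂ n, so two points fix the line:
  b = (749 − 691) / (log₂ 16 − log₂ 12) = 58 / (4 − 3.5850) = 139.746 ms/bit
  a = 691 − 139.746 × 3.5850 = 190.014 ms
Then RT(3) = 190.014 + 139.746 × log₂ 3 = 190.014 + 139.746 × 1.5850 ≈ 411.507 ms.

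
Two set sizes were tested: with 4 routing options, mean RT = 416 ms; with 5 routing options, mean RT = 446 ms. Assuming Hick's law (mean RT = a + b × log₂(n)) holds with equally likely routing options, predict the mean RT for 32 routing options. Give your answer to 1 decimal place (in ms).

With log₂ n on the abscissa the relation is linear; from the two conditions:
  b = (446 − 416) / (log₂ 5 − log₂ 4) = 30 / (2.3219 − 2) = 93.189 ms/bit
  a = 416 − 93.189 × 2 = 229.623 ms
Then RT(32) = 229.623 + 93.189 × log₂ 32 = 229.623 + 93.189 × 5 ≈ 695.566 ms.

695.6 ms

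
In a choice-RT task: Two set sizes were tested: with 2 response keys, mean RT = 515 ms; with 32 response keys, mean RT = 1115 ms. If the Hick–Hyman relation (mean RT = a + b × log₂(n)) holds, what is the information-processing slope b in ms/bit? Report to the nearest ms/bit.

The slope on a log₂ axis is (1115 − 515) / (5 − 1) = 150 ms/bit.

150 ms/bit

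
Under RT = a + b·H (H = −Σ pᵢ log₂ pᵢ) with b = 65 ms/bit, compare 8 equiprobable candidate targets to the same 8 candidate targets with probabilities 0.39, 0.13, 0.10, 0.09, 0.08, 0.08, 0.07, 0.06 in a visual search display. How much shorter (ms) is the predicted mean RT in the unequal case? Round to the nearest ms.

The RT saving is b·ΔH. Equiprobable H₀ = log₂(8) = 3.0000 bits; with the given probabilities H = 2.6524 bits.
b·(H₀ − H) = 65 × (3.0000 − 2.6524) = 22.59 ms.

23 ms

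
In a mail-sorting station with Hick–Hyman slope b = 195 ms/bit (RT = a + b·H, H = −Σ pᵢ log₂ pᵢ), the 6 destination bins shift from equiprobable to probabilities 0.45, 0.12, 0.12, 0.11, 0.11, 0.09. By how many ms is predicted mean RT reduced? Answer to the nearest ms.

Equiprobable entropy H₀ = log₂ 6 = 2.5850 bits.
Skewed entropy H = −Σ pᵢ log₂ pᵢ = 2.2658 bits.
ΔRT = b·(H₀ − H) = 195 × 0.3192 = 62.24 ms.

62 ms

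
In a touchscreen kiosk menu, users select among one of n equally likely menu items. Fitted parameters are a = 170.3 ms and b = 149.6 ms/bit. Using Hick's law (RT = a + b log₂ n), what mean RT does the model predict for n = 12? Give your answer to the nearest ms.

707 ms

log₂(12) = 3.5850 bits, so RT = 170.3 + 149.6 × 3.5850 ≈ 706.610 ms.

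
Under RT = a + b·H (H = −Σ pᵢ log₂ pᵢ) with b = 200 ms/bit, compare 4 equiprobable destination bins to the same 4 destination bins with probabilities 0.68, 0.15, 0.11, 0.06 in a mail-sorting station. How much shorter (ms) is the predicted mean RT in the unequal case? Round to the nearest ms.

Equiprobable entropy H₀ = log₂ 4 = 2.0000 bits.
Skewed entropy H = −Σ pᵢ log₂ pᵢ = 1.3827 bits.
ΔRT = b·(H₀ − H) = 200 × 0.6173 = 123.46 ms.

123 ms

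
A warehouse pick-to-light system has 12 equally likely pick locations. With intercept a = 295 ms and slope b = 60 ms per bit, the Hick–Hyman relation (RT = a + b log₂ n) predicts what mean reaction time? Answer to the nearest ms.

510 ms

log₂(12) = 3.5850 bits, so RT = 295 + 60 × 3.5850 ≈ 510.098 ms.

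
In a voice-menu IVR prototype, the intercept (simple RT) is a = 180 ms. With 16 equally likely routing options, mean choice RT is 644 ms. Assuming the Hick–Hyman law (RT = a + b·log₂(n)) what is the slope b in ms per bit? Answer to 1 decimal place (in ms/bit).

log₂(16) = 4 bits.
b = (RT − a)/log₂ n = (644 − 180) / 4 = 116.000 ms/bit.

116.0 ms/bit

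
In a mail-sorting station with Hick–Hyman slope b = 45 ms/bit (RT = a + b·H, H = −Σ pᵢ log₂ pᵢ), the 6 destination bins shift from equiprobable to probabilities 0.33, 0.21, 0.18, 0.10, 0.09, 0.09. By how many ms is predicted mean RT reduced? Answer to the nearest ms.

The RT saving is b·ΔH. Equiprobable H₀ = log₂(6) = 2.5850 bits; with the given probabilities H = 2.4035 bits.
b·(H₀ − H) = 45 × (2.5850 − 2.4035) = 8.17 ms.

8 ms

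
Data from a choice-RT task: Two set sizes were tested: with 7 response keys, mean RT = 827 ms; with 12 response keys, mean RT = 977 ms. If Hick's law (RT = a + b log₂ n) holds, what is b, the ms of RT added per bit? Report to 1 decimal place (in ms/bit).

192.9 ms/bit

b = (RT₂ − RT₁)/(log₂ n₂ − log₂ n₁) = (977 − 827)/(3.5850 − 2.8074) = 192.899 ms/bit.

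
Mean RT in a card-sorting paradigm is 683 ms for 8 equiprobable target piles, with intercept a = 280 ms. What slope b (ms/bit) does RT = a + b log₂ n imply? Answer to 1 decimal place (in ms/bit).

b = (683 − 280) / log₂(8) = 403 / 3 = 134.333 ms/bit.

134.3 ms/bit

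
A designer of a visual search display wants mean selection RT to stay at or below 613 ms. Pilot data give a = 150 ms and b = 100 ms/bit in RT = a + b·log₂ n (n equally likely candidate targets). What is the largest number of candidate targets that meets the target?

24

Information budget: (613 − 150)/100 = 4.6300 bits, so n ≤ 2^4.6300 = 24.761 → at most 24.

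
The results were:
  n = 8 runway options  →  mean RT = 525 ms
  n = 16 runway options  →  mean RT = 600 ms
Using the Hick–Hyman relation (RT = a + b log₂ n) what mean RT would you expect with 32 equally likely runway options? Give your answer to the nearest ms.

675 ms

Solve the two-equation system in a and b:
  b = (600 − 525) / (log₂ 16 − log₂ 8) = 75 / (4 − 3) = 75 ms/bit
  a = 525 − 75 × 3 = 300 ms
Then RT(32) = 300 + 75 × log₂ 32 = 300 + 75 × 5 ≈ 675.000 ms.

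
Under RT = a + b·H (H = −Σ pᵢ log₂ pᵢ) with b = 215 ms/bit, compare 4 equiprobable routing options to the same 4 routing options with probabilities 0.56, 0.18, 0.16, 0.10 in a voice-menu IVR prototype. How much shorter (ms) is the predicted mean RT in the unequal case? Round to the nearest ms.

The RT saving is b·ΔH. Equiprobable H₀ = log₂(4) = 2.0000 bits; with the given probabilities H = 1.6690 bits.
b·(H₀ − H) = 215 × (2.0000 − 1.6690) = 71.17 ms.

71 ms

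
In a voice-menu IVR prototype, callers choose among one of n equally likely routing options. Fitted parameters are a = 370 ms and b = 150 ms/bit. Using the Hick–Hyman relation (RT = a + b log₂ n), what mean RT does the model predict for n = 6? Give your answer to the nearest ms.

log₂(6) = 2.5850 bits, so RT = 370 + 150 × 2.5850 ≈ 757.744 ms.

758 ms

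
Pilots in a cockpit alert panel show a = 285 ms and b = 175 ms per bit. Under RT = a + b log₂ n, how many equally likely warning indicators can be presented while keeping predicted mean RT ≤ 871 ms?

175·log₂ n ≤ 871 − 285 = 586, giving log₂ n ≤ 3.3486 and n ≤ 10.186. The largest whole number is 10.

10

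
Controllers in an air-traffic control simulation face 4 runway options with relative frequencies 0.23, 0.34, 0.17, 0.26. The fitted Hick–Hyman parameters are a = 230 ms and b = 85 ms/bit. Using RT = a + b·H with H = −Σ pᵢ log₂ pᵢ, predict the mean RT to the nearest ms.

Entropy contributions −pᵢ log₂ pᵢ: 0.4877, 0.5292, 0.4346, 0.5053; sum H = 1.9567 bits.
RT = a + bH = 230 + 85·1.9567 = 396.32 ms.

396 ms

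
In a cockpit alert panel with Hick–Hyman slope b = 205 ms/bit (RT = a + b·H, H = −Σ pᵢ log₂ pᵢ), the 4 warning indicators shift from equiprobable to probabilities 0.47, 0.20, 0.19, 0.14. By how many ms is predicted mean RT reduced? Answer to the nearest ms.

35 ms

Equiprobable entropy H₀ = log₂ 4 = 2.0000 bits.
Skewed entropy H = −Σ pᵢ log₂ pᵢ = 1.8287 bits.
ΔRT = b·(H₀ − H) = 205 × 0.1713 = 35.12 ms.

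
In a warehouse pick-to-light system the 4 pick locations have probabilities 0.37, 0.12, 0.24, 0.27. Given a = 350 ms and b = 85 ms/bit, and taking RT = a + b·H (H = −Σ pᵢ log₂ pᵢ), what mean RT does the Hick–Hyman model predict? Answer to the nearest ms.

H = 0.37·log₂(1/0.37) + 0.12·log₂(1/0.12) + 0.24·log₂(1/0.24) + 0.27·log₂(1/0.27) = 1.9020 bits.
RT = 350 + 85 × 1.9020 = 511.67 ms.

512 ms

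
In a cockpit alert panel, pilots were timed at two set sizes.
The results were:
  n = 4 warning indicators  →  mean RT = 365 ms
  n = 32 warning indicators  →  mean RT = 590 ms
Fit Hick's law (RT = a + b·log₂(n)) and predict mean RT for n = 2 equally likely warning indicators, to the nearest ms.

With log₂ n on the abscissa the relation is linear; from the two conditions:
  b = (590 − 365) / (log₂ 32 − log₂ 4) = 225 / (5 − 2) = 75 ms/bit
  a = 365 − 75 × 2 = 215 ms
Then RT(2) = 215 + 75 × log₂ 2 = 215 + 75 × 1 ≈ 290.000 ms.

290 ms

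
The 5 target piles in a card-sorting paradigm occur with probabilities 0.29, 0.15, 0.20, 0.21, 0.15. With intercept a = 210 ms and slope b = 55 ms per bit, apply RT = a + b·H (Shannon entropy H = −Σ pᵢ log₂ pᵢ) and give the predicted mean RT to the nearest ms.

335 ms

Entropy contributions −pᵢ log₂ pᵢ: 0.5179, 0.4105, 0.4644, 0.4728, 0.4105; sum H = 2.2762 bits.
RT = a + bH = 210 + 55·2.2762 = 335.19 ms.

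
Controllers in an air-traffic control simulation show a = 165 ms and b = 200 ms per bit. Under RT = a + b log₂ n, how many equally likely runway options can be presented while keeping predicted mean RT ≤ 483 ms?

3

200·log₂ n ≤ 483 − 165 = 318, giving log₂ n ≤ 1.5900 and n ≤ 3.010. The largest whole number is 3.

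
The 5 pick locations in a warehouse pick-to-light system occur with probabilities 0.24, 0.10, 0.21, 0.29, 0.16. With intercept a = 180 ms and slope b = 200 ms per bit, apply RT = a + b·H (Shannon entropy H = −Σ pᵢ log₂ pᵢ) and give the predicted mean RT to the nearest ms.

628 ms

Entropy contributions −pᵢ log₂ pᵢ: 0.4941, 0.3322, 0.4728, 0.5179, 0.4230; sum H = 2.2401 bits.
RT = a + bH = 180 + 200·2.2401 = 628.01 ms.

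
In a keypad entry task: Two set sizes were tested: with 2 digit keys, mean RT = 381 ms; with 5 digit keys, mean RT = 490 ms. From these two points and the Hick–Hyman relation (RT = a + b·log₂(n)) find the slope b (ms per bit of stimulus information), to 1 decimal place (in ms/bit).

82.5 ms/bit

b = (RT₂ − RT₁)/(log₂ n₂ − log₂ n₁) = (490 − 381)/(2.3219 − 1) = 82.455 ms/bit.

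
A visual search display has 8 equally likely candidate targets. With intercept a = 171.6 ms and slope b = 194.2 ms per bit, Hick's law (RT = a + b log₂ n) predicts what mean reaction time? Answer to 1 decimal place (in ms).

754.2 ms

log₂(8) = 3 bits, so RT = 171.6 + 194.2 × 3 ≈ 754.200 ms.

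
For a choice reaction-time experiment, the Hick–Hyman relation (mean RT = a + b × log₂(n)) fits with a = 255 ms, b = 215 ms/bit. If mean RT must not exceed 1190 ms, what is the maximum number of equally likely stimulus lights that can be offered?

20

215·log₂ n ≤ 1190 − 255 = 935, giving log₂ n ≤ 4.3488 and n ≤ 20.377. The largest whole number is 20.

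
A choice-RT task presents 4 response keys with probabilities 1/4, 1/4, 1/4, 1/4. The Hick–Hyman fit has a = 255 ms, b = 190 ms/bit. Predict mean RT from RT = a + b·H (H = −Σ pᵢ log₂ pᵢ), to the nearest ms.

Each term −pᵢ log₂ pᵢ: 0.25·2 + 0.25·2 + 0.25·2 + 0.25·2; summed, H = 2.000 bits.
Mean RT = a + bH = 255 + 190·2.000 = 635.00 ms.

635 ms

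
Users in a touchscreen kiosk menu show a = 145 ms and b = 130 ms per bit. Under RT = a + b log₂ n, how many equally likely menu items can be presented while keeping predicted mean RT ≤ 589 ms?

Information budget: (589 − 145)/130 = 3.4154 bits, so n ≤ 2^3.4154 = 10.669 → at most 10.

10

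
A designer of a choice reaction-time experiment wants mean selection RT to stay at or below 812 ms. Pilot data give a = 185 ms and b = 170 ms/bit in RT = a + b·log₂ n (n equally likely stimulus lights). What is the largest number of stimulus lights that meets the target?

Set 185 + 170·log₂ n ≤ 812 → log₂ n ≤ (812 − 185)/170 = 3.6882.
So n ≤ 2^3.6882 = 12.890; the largest integer n is 12.

12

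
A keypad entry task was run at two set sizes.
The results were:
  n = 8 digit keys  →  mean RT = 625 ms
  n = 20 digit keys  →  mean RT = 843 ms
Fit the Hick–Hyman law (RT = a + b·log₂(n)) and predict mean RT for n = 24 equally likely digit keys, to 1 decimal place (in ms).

With log₂ n on the abscissa the relation is linear; from the two conditions:
  b = (843 − 625) / (log₂ 20 − log₂ 8) = 218 / (4.3219 − 3) = 164.911 ms/bit
  a = 625 − 164.911 × 3 = 130.268 ms
Then RT(24) = 130.268 + 164.911 × log₂ 24 = 130.268 + 164.911 × 4.5850 ≈ 886.377 ms.

886.4 ms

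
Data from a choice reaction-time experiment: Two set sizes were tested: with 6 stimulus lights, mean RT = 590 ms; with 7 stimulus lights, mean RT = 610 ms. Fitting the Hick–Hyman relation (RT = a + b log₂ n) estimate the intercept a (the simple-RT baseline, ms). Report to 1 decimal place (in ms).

357.5 ms

The slope on a log₂ axis is (610 − 590) / (2.8074 − 2.5850) = 89.931 ms/bit.
Intercept: a = 590 − 89.931·log₂(6) = 357.531 ms.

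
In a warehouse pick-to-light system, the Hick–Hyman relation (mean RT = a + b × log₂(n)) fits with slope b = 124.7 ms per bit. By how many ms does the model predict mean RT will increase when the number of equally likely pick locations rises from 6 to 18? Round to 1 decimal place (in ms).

197.6 ms

Only the slope matters, since a is common to both: ΔRT = b·log₂(n₂/n₁).
log₂(18) − log₂(6) = 4.1699 − 2.5850 = 1.5850.
ΔRT = 124.7 × 1.5850 = 197.645 ms.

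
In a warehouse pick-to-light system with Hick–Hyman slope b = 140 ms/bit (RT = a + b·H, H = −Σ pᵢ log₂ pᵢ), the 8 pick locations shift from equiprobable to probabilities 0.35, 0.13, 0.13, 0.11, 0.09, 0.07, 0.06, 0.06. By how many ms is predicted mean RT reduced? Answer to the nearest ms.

Equiprobable entropy H₀ = log₂ 8 = 3.0000 bits.
Skewed entropy H = −Σ pᵢ log₂ pᵢ = 2.7140 bits.
ΔRT = b·(H₀ − H) = 140 × 0.2860 = 40.05 ms.

40 ms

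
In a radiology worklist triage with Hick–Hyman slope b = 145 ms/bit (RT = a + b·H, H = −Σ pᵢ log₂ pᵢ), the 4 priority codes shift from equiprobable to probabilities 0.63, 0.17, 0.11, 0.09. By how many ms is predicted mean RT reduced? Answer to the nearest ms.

The RT saving is b·ΔH. Equiprobable H₀ = log₂(4) = 2.0000 bits; with the given probabilities H = 1.5175 bits.
b·(H₀ − H) = 145 × (2.0000 − 1.5175) = 69.97 ms.

70 ms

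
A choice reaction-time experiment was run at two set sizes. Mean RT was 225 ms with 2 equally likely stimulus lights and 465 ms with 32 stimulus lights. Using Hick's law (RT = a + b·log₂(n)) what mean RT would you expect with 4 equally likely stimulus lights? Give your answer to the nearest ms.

285 ms

Solve the two-equation system in a and b:
  b = (465 − 225) / (log₂ 32 − log₂ 2) = 240 / (5 − 1) = 60 ms/bit
  a = 225 − 60 × 1 = 165 ms
Then RT(4) = 165 + 60 × log₂ 4 = 165 + 60 × 2 ≈ 285.000 ms.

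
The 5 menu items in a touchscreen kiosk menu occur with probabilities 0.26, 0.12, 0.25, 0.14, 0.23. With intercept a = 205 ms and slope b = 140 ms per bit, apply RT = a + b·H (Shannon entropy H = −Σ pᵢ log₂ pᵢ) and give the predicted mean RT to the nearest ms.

Entropy contributions −pᵢ log₂ pᵢ: 0.5053, 0.3671, 0.5000, 0.3971, 0.4877; sum H = 2.2571 bits.
RT = a + bH = 205 + 140·2.2571 = 521.00 ms.

521 ms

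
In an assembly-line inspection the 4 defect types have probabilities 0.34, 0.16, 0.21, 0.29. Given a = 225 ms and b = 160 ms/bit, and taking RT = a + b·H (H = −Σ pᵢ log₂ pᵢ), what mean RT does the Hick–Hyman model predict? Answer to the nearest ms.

536 ms

Entropy contributions −pᵢ log₂ pᵢ: 0.5292, 0.4230, 0.4728, 0.5179; sum H = 1.9429 bits.
RT = a + bH = 225 + 160·1.9429 = 535.87 ms.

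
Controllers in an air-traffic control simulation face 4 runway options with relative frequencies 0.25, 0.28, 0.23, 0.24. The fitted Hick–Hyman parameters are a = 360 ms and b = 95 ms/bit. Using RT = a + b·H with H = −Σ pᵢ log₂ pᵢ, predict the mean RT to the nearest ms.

550 ms

H = 0.25·log₂(1/0.25) + 0.28·log₂(1/0.28) + 0.23·log₂(1/0.23) + 0.24·log₂(1/0.24) = 1.9960 bits.
RT = 360 + 95 × 1.9960 = 549.62 ms.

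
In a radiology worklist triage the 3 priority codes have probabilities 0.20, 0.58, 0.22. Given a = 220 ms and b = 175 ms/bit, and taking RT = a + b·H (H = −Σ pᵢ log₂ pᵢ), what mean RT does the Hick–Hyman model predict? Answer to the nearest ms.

H = 0.20·log₂(1/0.20) + 0.58·log₂(1/0.58) + 0.22·log₂(1/0.22) = 1.4008 bits.
RT = 220 + 175 × 1.4008 = 465.13 ms.

465 ms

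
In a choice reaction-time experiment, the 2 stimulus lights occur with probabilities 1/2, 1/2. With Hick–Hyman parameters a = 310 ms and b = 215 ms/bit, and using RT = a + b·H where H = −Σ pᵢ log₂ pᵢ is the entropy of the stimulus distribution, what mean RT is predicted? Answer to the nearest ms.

525 ms

H = −Σ pᵢ log₂ pᵢ = 0.5·1 + 0.5·1 = 1.000 bits.
RT = 310 + 215 × 1.000 = 525.00 ms.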